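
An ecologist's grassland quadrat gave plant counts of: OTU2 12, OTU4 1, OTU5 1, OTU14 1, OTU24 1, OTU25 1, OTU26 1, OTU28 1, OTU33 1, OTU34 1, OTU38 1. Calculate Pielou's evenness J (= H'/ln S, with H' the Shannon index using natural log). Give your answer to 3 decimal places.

Total N = 12+1+1+1+1+1+1+1+1+1+1 = 22, so the proportions are 0.54545, 0.04545, 0.04545, 0.04545, 0.04545, 0.04545, 0.04545, 0.04545, 0.04545, 0.04545, 0.04545 (working shown to 5 dp, full precision carried).
H' = −Σ pᵢ ln pᵢ = −((-0.33062) + (-0.14050) + (-0.14050) + (-0.14050) + (-0.14050) + (-0.14050) + (-0.14050) + (-0.14050) + (-0.14050) + (-0.14050) + (-0.14050)) = 1.73564.
With S = 11 species, ln S = 2.39790, so J = 1.73564/2.39790 = 0.72382, i.e. 0.724 to 3 decimal places.

0.724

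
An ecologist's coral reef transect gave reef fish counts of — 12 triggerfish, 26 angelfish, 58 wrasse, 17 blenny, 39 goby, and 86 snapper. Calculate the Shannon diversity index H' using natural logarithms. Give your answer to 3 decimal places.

1.589

Total N = 12+26+58+17+39+86 = 238, so the proportions are 0.05042, 0.10924, 0.2437, 0.07143, 0.16387, 0.36134 (working shown to 5 dp, full precision carried).
Each pᵢ ln pᵢ term: 0.05042×(-2.98736)=-0.15062, 0.10924×(-2.21417)=-0.24188, 0.2437×(-1.41183)=-0.34406, 0.07143×(-2.63906)=-0.18850, 0.16387×(-1.80871)=-0.29639, 0.36134×(-1.01792)=-0.36782.
Sum = -1.58928, so H' = 1.589.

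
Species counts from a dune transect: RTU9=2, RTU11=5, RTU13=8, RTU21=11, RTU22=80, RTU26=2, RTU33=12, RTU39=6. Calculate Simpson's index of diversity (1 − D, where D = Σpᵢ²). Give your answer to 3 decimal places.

0.572

Total N = 2+5+8+11+80+2+12+6 = 126, so the proportions are 0.01587, 0.03968, 0.06349, 0.0873, 0.63492, 0.01587, 0.09524, 0.04762 (working shown to 5 dp, full precision carried).
D = 0.01587² + 0.03968² + 0.06349² + 0.0873² + 0.63492² + 0.01587² + 0.09524² + 0.04762² = 0.00025 + 0.00157 + 0.00403 + 0.00762 + 0.40312 + 0.00025 + 0.00907 + 0.00227 = 0.42819.
So 1 − D = 0.57181, i.e. 0.572 to 3 decimal places.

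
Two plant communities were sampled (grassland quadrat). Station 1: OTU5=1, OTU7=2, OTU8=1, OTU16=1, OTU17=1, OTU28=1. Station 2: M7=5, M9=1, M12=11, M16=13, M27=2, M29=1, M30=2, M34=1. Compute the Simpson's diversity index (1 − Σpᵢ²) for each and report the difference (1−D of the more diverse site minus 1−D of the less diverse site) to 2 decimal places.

0.07

Station 1: N=7, proportions 0.14286, 0.28571, 0.14286, 0.14286, 0.14286, 0.14286, giving 1−D = 0.81633 (working shown to 5 dp, full precision carried).
Station 2: N=36, proportions 0.13889, 0.02778, 0.30556, 0.36111, 0.05556, 0.02778, 0.05556, 0.02778, giving 1−D = 0.74846.
Difference = |0.81633 − 0.74846| = 0.06787, i.e. 0.07 to 2 decimal places.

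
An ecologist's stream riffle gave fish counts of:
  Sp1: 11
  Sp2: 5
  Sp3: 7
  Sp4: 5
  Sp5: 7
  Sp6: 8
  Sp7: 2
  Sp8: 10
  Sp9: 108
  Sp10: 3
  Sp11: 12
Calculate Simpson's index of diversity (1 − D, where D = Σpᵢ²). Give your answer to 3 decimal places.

0.613

Total N = 11+5+7+5+7+8+2+10+108+3+12 = 178, so the proportions are 0.0618, 0.02809, 0.03933, 0.02809, 0.03933, 0.04494, 0.01124, 0.05618, 0.60674, 0.01685, 0.06742 (working shown to 5 dp, full precision carried).
D = 0.0618² + 0.02809² + 0.03933² + 0.02809² + 0.03933² + 0.04494² + 0.01124² + 0.05618² + 0.60674² + 0.01685² + 0.06742² = 0.00382 + 0.00079 + 0.00155 + 0.00079 + 0.00155 + 0.00202 + 0.00013 + 0.00316 + 0.36814 + 0.00028 + 0.00454 = 0.38676.
So 1 − D = 0.61324, i.e. 0.613 to 3 decimal places.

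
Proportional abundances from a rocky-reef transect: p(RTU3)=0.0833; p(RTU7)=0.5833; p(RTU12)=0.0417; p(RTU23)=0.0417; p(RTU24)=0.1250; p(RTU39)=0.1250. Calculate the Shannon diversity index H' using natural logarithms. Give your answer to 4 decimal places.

1.3063

Each pᵢ ln pᵢ term (working shown to 6 dp, full precision carried): 0.0833×(-2.485307)=-0.207026, 0.5833×(-0.539054)=-0.314430, 0.0417×(-3.177254)=-0.132491, 0.0417×(-3.177254)=-0.132491, 0.125×(-2.079442)=-0.259930, 0.125×(-2.079442)=-0.259930.
Sum = -1.306299, so H' = 1.3063.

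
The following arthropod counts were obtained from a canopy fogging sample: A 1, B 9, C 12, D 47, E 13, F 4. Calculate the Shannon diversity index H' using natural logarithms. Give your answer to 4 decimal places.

Total N = 1+9+12+47+13+4 = 86, so the proportions are 0.011628, 0.104651, 0.139535, 0.546512, 0.151163, 0.046512 (working shown to 6 dp, full precision carried).
Each pᵢ ln pᵢ term: 0.011628×(-4.454347)=-0.051795, 0.104651×(-2.257123)=-0.236211, 0.139535×(-1.969441)=-0.274806, 0.546512×(-0.604200)=-0.330202, 0.151163×(-1.889398)=-0.285607, 0.046512×(-3.068053)=-0.142700.
Sum = -1.321320, so H' = 1.3213.

1.3213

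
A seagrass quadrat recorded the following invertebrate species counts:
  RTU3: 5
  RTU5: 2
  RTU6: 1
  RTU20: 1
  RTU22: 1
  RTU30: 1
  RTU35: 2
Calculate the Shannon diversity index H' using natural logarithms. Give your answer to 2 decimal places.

Total N = 5+2+1+1+1+1+2 = 13, so the proportions are 0.3846, 0.1538, 0.0769, 0.0769, 0.0769, 0.0769, 0.1538 (working shown to 4 dp, full precision carried).
Each pᵢ ln pᵢ term: 0.3846×(-0.9555)=-0.3675, 0.1538×(-1.8718)=-0.2880, 0.0769×(-2.5649)=-0.1973, 0.0769×(-2.5649)=-0.1973, 0.0769×(-2.5649)=-0.1973, 0.0769×(-2.5649)=-0.1973, 0.1538×(-1.8718)=-0.2880.
Sum = -1.7327, so H' = 1.73.

1.73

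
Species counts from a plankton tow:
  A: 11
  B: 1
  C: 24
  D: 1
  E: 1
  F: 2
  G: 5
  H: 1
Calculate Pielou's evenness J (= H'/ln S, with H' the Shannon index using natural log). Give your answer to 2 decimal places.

0.67

Total N = 11+1+24+1+1+2+5+1 = 46, so the proportions are 0.2391, 0.0217, 0.5217, 0.0217, 0.0217, 0.0435, 0.1087, 0.0217 (working shown to 4 dp, full precision carried).
H' = −Σ pᵢ ln pᵢ = −((-0.3421) + (-0.0832) + (-0.3394) + (-0.0832) + (-0.0832) + (-0.1363) + (-0.2412) + (-0.0832)) = 1.3920.
With S = 8 species, ln S = 2.0794, so J = 1.3920/2.0794 = 0.6694, i.e. 0.67 to 2 decimal places.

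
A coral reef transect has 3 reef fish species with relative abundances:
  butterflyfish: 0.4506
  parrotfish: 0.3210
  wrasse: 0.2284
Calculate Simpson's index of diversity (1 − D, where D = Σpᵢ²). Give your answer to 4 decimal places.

0.6418

D = 0.4506² + 0.321² + 0.2284² = 0.203040 + 0.103041 + 0.052167 = 0.358248 (working shown to 6 dp, full precision carried).
So 1 − D = 0.641752, i.e. 0.6418 to 4 decimal places.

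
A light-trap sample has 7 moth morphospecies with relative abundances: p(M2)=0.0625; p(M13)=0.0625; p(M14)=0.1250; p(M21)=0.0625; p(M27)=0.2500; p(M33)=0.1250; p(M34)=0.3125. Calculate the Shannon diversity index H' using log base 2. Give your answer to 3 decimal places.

Each pᵢ log₂ pᵢ term (working shown to 5 dp, full precision carried): 0.0625×(-4.00000)=-0.25000, 0.0625×(-4.00000)=-0.25000, 0.125×(-3.00000)=-0.37500, 0.0625×(-4.00000)=-0.25000, 0.25×(-2.00000)=-0.50000, 0.125×(-3.00000)=-0.37500, 0.3125×(-1.67807)=-0.52440.
Sum = -2.52440, so H' = 2.524.

2.524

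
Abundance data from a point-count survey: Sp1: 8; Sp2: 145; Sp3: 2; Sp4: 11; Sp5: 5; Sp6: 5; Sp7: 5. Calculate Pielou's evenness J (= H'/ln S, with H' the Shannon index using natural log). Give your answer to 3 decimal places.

0.428

Total N = 8+145+2+11+5+5+5 = 181, so the proportions are 0.0442, 0.8011, 0.01105, 0.06077, 0.02762, 0.02762, 0.02762 (working shown to 5 dp, full precision carried).
H' = −Σ pᵢ ln pᵢ = −((-0.13786) + (-0.17766) + (-0.04978) + (-0.17020) + (-0.09915) + (-0.09915) + (-0.09915)) = 0.83294.
With S = 7 species, ln S = 1.94591, so J = 0.83294/1.94591 = 0.42804, i.e. 0.428 to 3 decimal places.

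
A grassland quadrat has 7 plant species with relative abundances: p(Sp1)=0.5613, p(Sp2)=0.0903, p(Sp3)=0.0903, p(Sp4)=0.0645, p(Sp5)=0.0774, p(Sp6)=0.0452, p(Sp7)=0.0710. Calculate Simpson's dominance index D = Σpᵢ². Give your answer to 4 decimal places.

0.3486

D = 0.5613² + 0.0903² + 0.0903² + 0.0645² + 0.0774² + 0.0452² + 0.071² = 0.315058 + 0.008154 + 0.008154 + 0.004160 + 0.005991 + 0.002043 + 0.005041 = 0.348601 (working shown to 6 dp, full precision carried).
To 4 decimal places, D = 0.3486.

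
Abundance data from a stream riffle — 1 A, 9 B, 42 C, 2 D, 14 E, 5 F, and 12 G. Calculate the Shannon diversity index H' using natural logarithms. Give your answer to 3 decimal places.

Total N = 1+9+42+2+14+5+12 = 85, so the proportions are 0.01176, 0.10588, 0.49412, 0.02353, 0.16471, 0.05882, 0.14118 (working shown to 5 dp, full precision carried).
Each pᵢ ln pᵢ term: 0.01176×(-4.44265)=-0.05227, 0.10588×(-2.24543)=-0.23775, 0.49412×(-0.70498)=-0.34834, 0.02353×(-3.74950)=-0.08822, 0.16471×(-1.80359)=-0.29706, 0.05882×(-2.83321)=-0.16666, 0.14118×(-1.95774)=-0.27639.
Sum = -1.46669, so H' = 1.467.

1.467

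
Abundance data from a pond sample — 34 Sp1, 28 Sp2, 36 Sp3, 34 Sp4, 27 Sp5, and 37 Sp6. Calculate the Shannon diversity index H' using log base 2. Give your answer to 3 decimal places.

Total N = 34+28+36+34+27+37 = 196, so the proportions are 0.17347, 0.14286, 0.18367, 0.17347, 0.13776, 0.18878 (working shown to 5 dp, full precision carried).
Each pᵢ log₂ pᵢ term: 0.17347×(-2.52725)=-0.43840, 0.14286×(-2.80735)=-0.40105, 0.18367×(-2.44478)=-0.44904, 0.17347×(-2.52725)=-0.43840, 0.13776×(-2.85982)=-0.39396, 0.18878×(-2.40526)=-0.45405.
Sum = -2.57490, so H' = 2.575.

2.575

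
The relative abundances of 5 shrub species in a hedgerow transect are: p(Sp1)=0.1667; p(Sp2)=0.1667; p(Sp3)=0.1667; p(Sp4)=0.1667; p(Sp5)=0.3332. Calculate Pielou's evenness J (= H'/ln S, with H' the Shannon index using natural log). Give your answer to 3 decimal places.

0.970

H' = −Σ pᵢ ln pᵢ = −((-0.29865) + (-0.29865) + (-0.29865) + (-0.29865) + (-0.36619)) = 1.56080 (working shown to 5 dp, full precision carried).
With S = 5 species, ln S = 1.60944, so J = 1.56080/1.60944 = 0.96978, i.e. 0.970 to 3 decimal places.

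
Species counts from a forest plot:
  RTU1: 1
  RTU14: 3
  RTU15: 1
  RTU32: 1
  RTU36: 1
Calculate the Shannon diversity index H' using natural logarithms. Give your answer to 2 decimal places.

1.48

Total N = 1+3+1+1+1 = 7, so the proportions are 0.1429, 0.4286, 0.1429, 0.1429, 0.1429 (working shown to 4 dp, full precision carried).
Each pᵢ ln pᵢ term: 0.1429×(-1.9459)=-0.2780, 0.4286×(-0.8473)=-0.3631, 0.1429×(-1.9459)=-0.2780, 0.1429×(-1.9459)=-0.2780, 0.1429×(-1.9459)=-0.2780.
Sum = -1.4751, so H' = 1.48.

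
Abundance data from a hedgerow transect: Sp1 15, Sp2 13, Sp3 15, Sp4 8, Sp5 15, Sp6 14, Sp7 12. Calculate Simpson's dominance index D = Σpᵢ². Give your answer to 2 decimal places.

0.15

Total N = 15+13+15+8+15+14+12 = 92, so the proportions are 0.163, 0.1413, 0.163, 0.087, 0.163, 0.1522, 0.1304 (working shown to 4 dp, full precision carried).
D = 0.163² + 0.1413² + 0.163² + 0.087² + 0.163² + 0.1522² + 0.1304² = 0.0266 + 0.0200 + 0.0266 + 0.0076 + 0.0266 + 0.0232 + 0.0170 = 0.1474.
To 2 decimal places, D = 0.15.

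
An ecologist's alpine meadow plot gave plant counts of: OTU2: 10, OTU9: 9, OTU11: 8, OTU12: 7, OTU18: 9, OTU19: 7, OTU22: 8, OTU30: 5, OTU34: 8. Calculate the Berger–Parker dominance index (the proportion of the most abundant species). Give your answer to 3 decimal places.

0.141

Total N = 10+9+8+7+9+7+8+5+8 = 71, so the proportions are 0.14085, 0.12676, 0.11268, 0.09859, 0.12676, 0.09859, 0.11268, 0.07042, 0.11268 (working shown to 5 dp, full precision carried).
The largest proportion is 0.14085, i.e. d = 0.141 to 3 decimal places.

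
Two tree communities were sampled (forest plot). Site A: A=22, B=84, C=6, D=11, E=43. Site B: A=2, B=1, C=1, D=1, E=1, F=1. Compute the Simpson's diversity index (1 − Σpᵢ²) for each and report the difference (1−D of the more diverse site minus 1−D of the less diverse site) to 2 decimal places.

0.16

Site A: N=166, proportions 0.1325, 0.506, 0.0361, 0.0663, 0.259, giving 1−D = 0.6536 (working shown to 4 dp, full precision carried).
Site B: N=7, proportions 0.2857, 0.1429, 0.1429, 0.1429, 0.1429, 0.1429, giving 1−D = 0.8163.
Difference = |0.6536 − 0.8163| = 0.1627, i.e. 0.16 to 2 decimal places.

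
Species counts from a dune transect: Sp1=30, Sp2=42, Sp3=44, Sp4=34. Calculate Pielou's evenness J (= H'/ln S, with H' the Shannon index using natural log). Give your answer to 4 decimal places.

Total N = 30+42+44+34 = 150, so the proportions are 0.2, 0.28, 0.293333, 0.226667 (working shown to 6 dp, full precision carried).
H' = −Σ pᵢ ln pᵢ = −((-0.321888) + (-0.356430) + (-0.359757) + (-0.336436)) = 1.374511.
With S = 4 species, ln S = 1.386294, so J = 1.374511/1.386294 = 0.991500, i.e. 0.9915 to 4 decimal places.

0.9915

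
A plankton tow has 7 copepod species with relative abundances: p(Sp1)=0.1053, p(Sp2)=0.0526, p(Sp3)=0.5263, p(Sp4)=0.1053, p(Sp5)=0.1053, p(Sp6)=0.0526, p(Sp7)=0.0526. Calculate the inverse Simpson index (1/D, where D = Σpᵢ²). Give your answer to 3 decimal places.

D = 0.1053² + 0.0526² + 0.5263² + 0.1053² + 0.1053² + 0.0526² + 0.0526² = 0.011088 + 0.002767 + 0.276992 + 0.011088 + 0.011088 + 0.002767 + 0.002767 = 0.318556 (working shown to 6 dp, full precision carried).
So 1/D = 3.13916, i.e. 3.139 to 3 decimal places.

3.139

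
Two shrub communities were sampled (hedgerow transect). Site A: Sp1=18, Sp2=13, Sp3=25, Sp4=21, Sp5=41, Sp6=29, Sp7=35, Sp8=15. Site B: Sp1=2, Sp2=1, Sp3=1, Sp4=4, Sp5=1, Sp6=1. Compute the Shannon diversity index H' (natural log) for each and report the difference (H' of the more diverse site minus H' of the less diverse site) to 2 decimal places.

Site A: N=197, proportions 0.0914, 0.066, 0.1269, 0.1066, 0.2081, 0.1472, 0.1777, 0.0761, giving H' = 2.0104 (working shown to 4 dp, full precision carried).
Site B: N=10, proportions 0.2, 0.1, 0.1, 0.4, 0.1, 0.1, giving H' = 1.6094.
Difference = |2.0104 − 1.6094| = 0.4010, i.e. 0.40 to 2 decimal places.

0.40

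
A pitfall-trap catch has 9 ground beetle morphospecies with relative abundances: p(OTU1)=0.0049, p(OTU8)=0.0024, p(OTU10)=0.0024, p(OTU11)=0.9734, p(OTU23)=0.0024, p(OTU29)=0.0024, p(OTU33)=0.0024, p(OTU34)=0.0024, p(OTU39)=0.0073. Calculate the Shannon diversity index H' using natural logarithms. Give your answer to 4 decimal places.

0.1751

Each pᵢ ln pᵢ term (working shown to 6 dp, full precision carried): 0.0049×(-5.318520)=-0.026061, 0.0024×(-6.032287)=-0.014477, 0.0024×(-6.032287)=-0.014477, 0.9734×(-0.026960)=-0.026243, 0.0024×(-6.032287)=-0.014477, 0.0024×(-6.032287)=-0.014477, 0.0024×(-6.032287)=-0.014477, 0.0024×(-6.032287)=-0.014477, 0.0073×(-4.919881)=-0.035915.
Sum = -0.175084, so H' = 0.1751.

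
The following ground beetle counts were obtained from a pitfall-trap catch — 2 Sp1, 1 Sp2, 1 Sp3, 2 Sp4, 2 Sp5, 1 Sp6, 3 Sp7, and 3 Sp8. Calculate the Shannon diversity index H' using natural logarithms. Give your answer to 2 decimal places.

Total N = 2+1+1+2+2+1+3+3 = 15, so the proportions are 0.1333, 0.0667, 0.0667, 0.1333, 0.1333, 0.0667, 0.2, 0.2 (working shown to 4 dp, full precision carried).
Each pᵢ ln pᵢ term: 0.1333×(-2.0149)=-0.2687, 0.0667×(-2.7081)=-0.1805, 0.0667×(-2.7081)=-0.1805, 0.1333×(-2.0149)=-0.2687, 0.1333×(-2.0149)=-0.2687, 0.0667×(-2.7081)=-0.1805, 0.2×(-1.6094)=-0.3219, 0.2×(-1.6094)=-0.3219.
Sum = -1.9913, so H' = 1.99.

1.99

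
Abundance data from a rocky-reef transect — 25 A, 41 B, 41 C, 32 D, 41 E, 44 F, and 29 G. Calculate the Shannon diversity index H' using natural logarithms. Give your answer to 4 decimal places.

1.9275

Total N = 25+41+41+32+41+44+29 = 253, so the proportions are 0.098814, 0.162055, 0.162055, 0.126482, 0.162055, 0.173913, 0.114625 (working shown to 6 dp, full precision carried).
Each pᵢ ln pᵢ term: 0.098814×(-2.314514)=-0.228707, 0.162055×(-1.819817)=-0.294911, 0.162055×(-1.819817)=-0.294911, 0.126482×(-2.067654)=-0.261521, 0.162055×(-1.819817)=-0.294911, 0.173913×(-1.749200)=-0.304209, 0.114625×(-2.166094)=-0.248287.
Sum = -1.927458, so H' = 1.9275.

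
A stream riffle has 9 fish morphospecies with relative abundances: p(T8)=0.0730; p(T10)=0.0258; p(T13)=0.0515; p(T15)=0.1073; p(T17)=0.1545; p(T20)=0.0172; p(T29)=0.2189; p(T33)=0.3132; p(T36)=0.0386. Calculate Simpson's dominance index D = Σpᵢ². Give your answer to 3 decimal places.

0.192

D = 0.073² + 0.0258² + 0.0515² + 0.1073² + 0.1545² + 0.0172² + 0.2189² + 0.3132² + 0.0386² = 0.00533 + 0.00067 + 0.00265 + 0.01151 + 0.02387 + 0.00030 + 0.04792 + 0.09809 + 0.00149 = 0.19183 (working shown to 5 dp, full precision carried).
To 3 decimal places, D = 0.192.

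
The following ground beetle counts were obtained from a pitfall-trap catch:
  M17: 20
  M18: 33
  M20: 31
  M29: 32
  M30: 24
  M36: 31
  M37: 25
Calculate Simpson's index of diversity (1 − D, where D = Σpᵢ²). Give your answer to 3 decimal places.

0.853

Total N = 20+33+31+32+24+31+25 = 196, so the proportions are 0.10204, 0.16837, 0.15816, 0.16327, 0.12245, 0.15816, 0.12755 (working shown to 5 dp, full precision carried).
D = 0.10204² + 0.16837² + 0.15816² + 0.16327² + 0.12245² + 0.15816² + 0.12755² = 0.01041 + 0.02835 + 0.02502 + 0.02666 + 0.01499 + 0.02502 + 0.01627 = 0.14671.
So 1 − D = 0.85329, i.e. 0.853 to 3 decimal places.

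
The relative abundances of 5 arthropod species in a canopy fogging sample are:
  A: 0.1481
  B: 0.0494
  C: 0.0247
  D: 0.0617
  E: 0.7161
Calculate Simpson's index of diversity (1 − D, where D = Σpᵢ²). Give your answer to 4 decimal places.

D = 0.1481² + 0.0494² + 0.0247² + 0.0617² + 0.7161² = 0.021934 + 0.002440 + 0.000610 + 0.003807 + 0.512799 = 0.541590 (working shown to 6 dp, full precision carried).
So 1 − D = 0.458410, i.e. 0.4584 to 4 decimal places.

0.4584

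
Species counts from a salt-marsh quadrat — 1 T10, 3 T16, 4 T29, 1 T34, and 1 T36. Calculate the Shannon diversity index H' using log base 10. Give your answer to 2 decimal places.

Total N = 1+3+4+1+1 = 10, so the proportions are 0.1, 0.3, 0.4, 0.1, 0.1 (working shown to 4 dp, full precision carried).
Each pᵢ log₁₀ pᵢ term: 0.1×(-1.0000)=-0.1000, 0.3×(-0.5229)=-0.1569, 0.4×(-0.3979)=-0.1592, 0.1×(-1.0000)=-0.1000, 0.1×(-1.0000)=-0.1000.
Sum = -0.6160, so H' = 0.62.

0.62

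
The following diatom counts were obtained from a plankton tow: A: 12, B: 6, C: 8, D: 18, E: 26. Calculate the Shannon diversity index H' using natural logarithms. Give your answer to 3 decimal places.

Total N = 12+6+8+18+26 = 70, so the proportions are 0.17143, 0.08571, 0.11429, 0.25714, 0.37143 (working shown to 5 dp, full precision carried).
Each pᵢ ln pᵢ term: 0.17143×(-1.76359)=-0.30233, 0.08571×(-2.45674)=-0.21058, 0.11429×(-2.16905)=-0.24789, 0.25714×(-1.35812)=-0.34923, 0.37143×(-0.99040)=-0.36786.
Sum = -1.47789, so H' = 1.478.

1.478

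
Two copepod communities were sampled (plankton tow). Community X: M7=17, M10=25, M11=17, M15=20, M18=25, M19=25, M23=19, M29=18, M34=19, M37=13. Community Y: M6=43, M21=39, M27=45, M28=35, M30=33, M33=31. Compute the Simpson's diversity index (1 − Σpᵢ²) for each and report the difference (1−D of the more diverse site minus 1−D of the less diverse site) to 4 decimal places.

Community X: N=198, proportions 0.085859, 0.126263, 0.085859, 0.10101, 0.126263, 0.126263, 0.09596, 0.090909, 0.09596, 0.065657, giving 1−D = 0.896235 (working shown to 6 dp, full precision carried).
Community Y: N=226, proportions 0.190265, 0.172566, 0.199115, 0.154867, 0.146018, 0.137168, giving 1−D = 0.830253.
Difference = |0.896235 − 0.830253| = 0.065982, i.e. 0.0660 to 4 decimal places.

0.0660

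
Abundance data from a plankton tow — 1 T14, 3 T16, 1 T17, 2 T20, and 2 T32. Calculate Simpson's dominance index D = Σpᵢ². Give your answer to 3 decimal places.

Total N = 1+3+1+2+2 = 9, so the proportions are 0.11111, 0.33333, 0.11111, 0.22222, 0.22222 (working shown to 5 dp, full precision carried).
D = 0.11111² + 0.33333² + 0.11111² + 0.22222² + 0.22222² = 0.01235 + 0.11111 + 0.01235 + 0.04938 + 0.04938 = 0.23457.
To 3 decimal places, D = 0.235.

0.235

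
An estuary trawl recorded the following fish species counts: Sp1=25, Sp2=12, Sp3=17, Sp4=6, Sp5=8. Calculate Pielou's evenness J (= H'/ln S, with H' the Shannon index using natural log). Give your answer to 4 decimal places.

Total N = 25+12+17+6+8 = 68, so the proportions are 0.367647, 0.176471, 0.25, 0.088235, 0.117647 (working shown to 6 dp, full precision carried).
H' = −Σ pᵢ ln pᵢ = −((-0.367879) + (-0.306106) + (-0.346574) + (-0.214213) + (-0.251772)) = 1.486545.
With S = 5 species, ln S = 1.609438, so J = 1.486545/1.609438 = 0.923642, i.e. 0.9236 to 4 decimal places.

0.9236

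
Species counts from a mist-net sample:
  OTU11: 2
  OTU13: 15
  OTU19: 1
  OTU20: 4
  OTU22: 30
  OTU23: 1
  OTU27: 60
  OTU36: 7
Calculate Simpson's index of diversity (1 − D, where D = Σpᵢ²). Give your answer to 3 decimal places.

0.667

Total N = 2+15+1+4+30+1+60+7 = 120, so the proportions are 0.01667, 0.125, 0.00833, 0.03333, 0.25, 0.00833, 0.5, 0.05833 (working shown to 5 dp, full precision carried).
D = 0.01667² + 0.125² + 0.00833² + 0.03333² + 0.25² + 0.00833² + 0.5² + 0.05833² = 0.00028 + 0.01562 + 0.00007 + 0.00111 + 0.06250 + 0.00007 + 0.25000 + 0.00340 = 0.33306.
So 1 − D = 0.66694, i.e. 0.667 to 3 decimal places.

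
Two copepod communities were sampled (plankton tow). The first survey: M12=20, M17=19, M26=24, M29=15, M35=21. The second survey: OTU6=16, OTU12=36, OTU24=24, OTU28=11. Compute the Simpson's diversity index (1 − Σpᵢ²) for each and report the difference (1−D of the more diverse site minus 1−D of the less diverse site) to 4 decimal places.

The first survey: N=99, proportions 0.20202, 0.191919, 0.242424, 0.151515, 0.212121, giving 1−D = 0.795633 (working shown to 6 dp, full precision carried).
The second survey: N=87, proportions 0.183908, 0.413793, 0.275862, 0.126437, giving 1−D = 0.702867.
Difference = |0.795633 − 0.702867| = 0.092766, i.e. 0.0928 to 4 decimal places.

0.0928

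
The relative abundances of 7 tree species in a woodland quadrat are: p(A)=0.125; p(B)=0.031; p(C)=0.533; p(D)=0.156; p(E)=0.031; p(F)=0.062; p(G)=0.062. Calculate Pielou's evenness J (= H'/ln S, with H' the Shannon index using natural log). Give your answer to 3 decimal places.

H' = −Σ pᵢ ln pᵢ = −((-0.25993) + (-0.10769) + (-0.33538) + (-0.28983) + (-0.10769) + (-0.17240) + (-0.17240)) = 1.44531 (working shown to 5 dp, full precision carried).
With S = 7 species, ln S = 1.94591, so J = 1.44531/1.94591 = 0.74274, i.e. 0.743 to 3 decimal places.

0.743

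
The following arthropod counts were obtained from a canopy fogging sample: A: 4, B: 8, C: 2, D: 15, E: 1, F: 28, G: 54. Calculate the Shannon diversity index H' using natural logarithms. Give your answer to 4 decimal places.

1.3891

Total N = 4+8+2+15+1+28+54 = 112, so the proportions are 0.035714, 0.071429, 0.017857, 0.133929, 0.008929, 0.25, 0.482143 (working shown to 6 dp, full precision carried).
Each pᵢ ln pᵢ term: 0.035714×(-3.332205)=-0.119007, 0.071429×(-2.639057)=-0.188504, 0.017857×(-4.025352)=-0.071881, 0.133929×(-2.010449)=-0.269257, 0.008929×(-4.718499)=-0.042129, 0.25×(-1.386294)=-0.346574, 0.482143×(-0.729515)=-0.351730.
Sum = -1.389083, so H' = 1.3891.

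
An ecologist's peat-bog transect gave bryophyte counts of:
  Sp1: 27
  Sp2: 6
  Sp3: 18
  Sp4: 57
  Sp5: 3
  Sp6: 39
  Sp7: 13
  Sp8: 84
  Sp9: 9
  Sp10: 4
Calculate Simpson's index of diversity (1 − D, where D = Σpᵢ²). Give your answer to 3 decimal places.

Total N = 27+6+18+57+3+39+13+84+9+4 = 260, so the proportions are 0.10385, 0.02308, 0.06923, 0.21923, 0.01154, 0.15, 0.05, 0.32308, 0.03462, 0.01538 (working shown to 5 dp, full precision carried).
D = 0.10385² + 0.02308² + 0.06923² + 0.21923² + 0.01154² + 0.15² + 0.05² + 0.32308² + 0.03462² + 0.01538² = 0.01078 + 0.00053 + 0.00479 + 0.04806 + 0.00013 + 0.02250 + 0.00250 + 0.10438 + 0.00120 + 0.00024 = 0.19512.
So 1 − D = 0.80488, i.e. 0.805 to 3 decimal places.

0.805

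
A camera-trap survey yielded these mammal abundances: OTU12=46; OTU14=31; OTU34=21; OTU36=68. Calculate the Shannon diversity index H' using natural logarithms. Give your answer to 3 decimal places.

Total N = 46+31+21+68 = 166, so the proportions are 0.27711, 0.18675, 0.12651, 0.40964 (working shown to 5 dp, full precision carried).
Each pᵢ ln pᵢ term: 0.27711×(-1.28335)=-0.35563, 0.18675×(-1.67800)=-0.31336, 0.12651×(-2.06747)=-0.26155, 0.40964×(-0.89248)=-0.36559.
Sum = -1.29613, so H' = 1.296.

1.296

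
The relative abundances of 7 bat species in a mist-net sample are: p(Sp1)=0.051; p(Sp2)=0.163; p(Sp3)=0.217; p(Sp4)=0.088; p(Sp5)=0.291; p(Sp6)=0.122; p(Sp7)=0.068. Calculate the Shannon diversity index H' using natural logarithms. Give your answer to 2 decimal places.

Each pᵢ ln pᵢ term (working shown to 4 dp, full precision carried): 0.051×(-2.9759)=-0.1518, 0.163×(-1.8140)=-0.2957, 0.217×(-1.5279)=-0.3315, 0.088×(-2.4304)=-0.2139, 0.291×(-1.2344)=-0.3592, 0.122×(-2.1037)=-0.2567, 0.068×(-2.6882)=-0.1828.
Sum = -1.7916, so H' = 1.79.

1.79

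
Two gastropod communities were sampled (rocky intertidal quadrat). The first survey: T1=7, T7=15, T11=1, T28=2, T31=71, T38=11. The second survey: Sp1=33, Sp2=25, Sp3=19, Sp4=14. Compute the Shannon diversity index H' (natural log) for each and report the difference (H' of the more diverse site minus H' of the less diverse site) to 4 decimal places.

0.2599

The first survey: N=107, proportions 0.065421, 0.140187, 0.009346, 0.018692, 0.663551, 0.102804, giving H' = 1.077917 (working shown to 6 dp, full precision carried).
The second survey: N=91, proportions 0.362637, 0.274725, 0.208791, 0.153846, giving H' = 1.337807.
Difference = |1.077917 − 1.337807| = 0.259890, i.e. 0.2599 to 4 decimal places.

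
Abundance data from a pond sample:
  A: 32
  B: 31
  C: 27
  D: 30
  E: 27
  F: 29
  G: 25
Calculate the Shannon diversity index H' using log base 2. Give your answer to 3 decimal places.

2.803

Total N = 32+31+27+30+27+29+25 = 201, so the proportions are 0.1592, 0.15423, 0.13433, 0.14925, 0.13433, 0.14428, 0.12438 (working shown to 5 dp, full precision carried).
Each pᵢ log₂ pᵢ term: 0.1592×(-2.65105)=-0.42206, 0.15423×(-2.69686)=-0.41593, 0.13433×(-2.89616)=-0.38904, 0.14925×(-2.74416)=-0.40958, 0.13433×(-2.89616)=-0.38904, 0.14428×(-2.79307)=-0.40298, 0.12438×(-3.00720)=-0.37403.
Sum = -2.80265, so H' = 2.803.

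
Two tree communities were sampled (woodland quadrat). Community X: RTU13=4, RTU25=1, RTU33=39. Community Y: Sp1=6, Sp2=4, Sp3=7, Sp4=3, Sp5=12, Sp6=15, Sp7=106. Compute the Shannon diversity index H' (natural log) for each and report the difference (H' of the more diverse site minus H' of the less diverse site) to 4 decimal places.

0.7112

Community X: N=44, proportions 0.090909, 0.022727, 0.886364, giving H' = 0.410915 (working shown to 6 dp, full precision carried).
Community Y: N=153, proportions 0.039216, 0.026144, 0.045752, 0.019608, 0.078431, 0.098039, 0.69281, giving H' = 1.122091.
Difference = |0.410915 − 1.122091| = 0.711176, i.e. 0.7112 to 4 decimal places.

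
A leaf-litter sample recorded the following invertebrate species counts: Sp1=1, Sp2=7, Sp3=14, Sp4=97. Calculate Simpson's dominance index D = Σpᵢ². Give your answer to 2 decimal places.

0.68

Total N = 1+7+14+97 = 119, so the proportions are 0.0084, 0.0588, 0.1176, 0.8151 (working shown to 4 dp, full precision carried).
D = 0.0084² + 0.0588² + 0.1176² + 0.8151² = 0.0001 + 0.0035 + 0.0138 + 0.6644 = 0.6818.
To 2 decimal places, D = 0.68.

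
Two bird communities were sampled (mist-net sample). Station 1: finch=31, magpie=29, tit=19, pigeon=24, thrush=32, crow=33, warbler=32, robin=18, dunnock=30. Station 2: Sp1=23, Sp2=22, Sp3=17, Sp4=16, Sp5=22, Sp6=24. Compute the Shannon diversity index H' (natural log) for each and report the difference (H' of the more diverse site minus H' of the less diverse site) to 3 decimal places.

0.396

Station 1: N=248, proportions 0.125, 0.11694, 0.07661, 0.09677, 0.12903, 0.13306, 0.12903, 0.07258, 0.12097, giving H' = 2.17642 (working shown to 5 dp, full precision carried).
Station 2: N=124, proportions 0.18548, 0.17742, 0.1371, 0.12903, 0.17742, 0.19355, giving H' = 1.78059.
Difference = |2.17642 − 1.78059| = 0.39583, i.e. 0.396 to 3 decimal places.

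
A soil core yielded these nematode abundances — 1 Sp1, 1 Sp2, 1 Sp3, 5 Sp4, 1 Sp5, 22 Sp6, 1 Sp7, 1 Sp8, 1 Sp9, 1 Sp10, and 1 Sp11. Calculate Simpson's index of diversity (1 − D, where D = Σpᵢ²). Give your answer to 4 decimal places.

0.6003

Total N = 1+1+1+5+1+22+1+1+1+1+1 = 36, so the proportions are 0.027778, 0.027778, 0.027778, 0.138889, 0.027778, 0.611111, 0.027778, 0.027778, 0.027778, 0.027778, 0.027778 (working shown to 6 dp, full precision carried).
D = 0.027778² + 0.027778² + 0.027778² + 0.138889² + 0.027778² + 0.611111² + 0.027778² + 0.027778² + 0.027778² + 0.027778² + 0.027778² = 0.000772 + 0.000772 + 0.000772 + 0.019290 + 0.000772 + 0.373457 + 0.000772 + 0.000772 + 0.000772 + 0.000772 + 0.000772 = 0.399691.
So 1 − D = 0.600309, i.e. 0.6003 to 4 decimal places.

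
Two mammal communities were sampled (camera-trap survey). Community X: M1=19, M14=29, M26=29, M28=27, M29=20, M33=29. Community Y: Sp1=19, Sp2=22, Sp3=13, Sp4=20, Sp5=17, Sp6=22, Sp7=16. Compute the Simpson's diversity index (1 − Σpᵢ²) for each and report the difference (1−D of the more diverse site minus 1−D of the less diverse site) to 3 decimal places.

0.025

Community X: N=153, proportions 0.12418, 0.18954, 0.18954, 0.17647, 0.13072, 0.18954, giving 1−D = 0.82857 (working shown to 5 dp, full precision carried).
Community Y: N=129, proportions 0.14729, 0.17054, 0.10078, 0.15504, 0.13178, 0.17054, 0.12403, giving 1−D = 0.85319.
Difference = |0.82857 − 0.85319| = 0.02462, i.e. 0.025 to 3 decimal places.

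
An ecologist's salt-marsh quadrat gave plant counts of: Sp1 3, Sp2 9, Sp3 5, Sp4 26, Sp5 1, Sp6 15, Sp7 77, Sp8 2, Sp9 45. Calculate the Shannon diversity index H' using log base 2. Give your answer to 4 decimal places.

2.2841

Total N = 3+9+5+26+1+15+77+2+45 = 183, so the proportions are 0.016393, 0.04918, 0.027322, 0.142077, 0.005464, 0.081967, 0.420765, 0.010929, 0.245902 (working shown to 6 dp, full precision carried).
Each pᵢ log₂ pᵢ term: 0.016393×(-5.930737)=-0.097225, 0.04918×(-4.345775)=-0.213727, 0.027322×(-5.193772)=-0.141906, 0.142077×(-2.815260)=-0.399982, 0.005464×(-7.515700)=-0.041069, 0.081967×(-3.608809)=-0.295804, 0.420765×(-1.248913)=-0.525499, 0.010929×(-6.515700)=-0.071210, 0.245902×(-2.023847)=-0.497667.
Sum = -2.284090, so H' = 2.2841.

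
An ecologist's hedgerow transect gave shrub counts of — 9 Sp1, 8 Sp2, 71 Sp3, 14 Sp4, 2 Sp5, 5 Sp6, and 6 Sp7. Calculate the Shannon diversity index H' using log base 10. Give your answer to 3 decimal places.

Total N = 9+8+71+14+2+5+6 = 115, so the proportions are 0.078261, 0.069565, 0.617391, 0.121739, 0.017391, 0.043478, 0.052174 (working shown to 6 dp, full precision carried).
Each pᵢ log₁₀ pᵢ term: 0.078261×(-1.106455)=-0.086592, 0.069565×(-1.157608)=-0.080529, 0.617391×(-0.209439)=-0.129306, 0.121739×(-0.914570)=-0.111339, 0.017391×(-1.759668)=-0.030603, 0.043478×(-1.361728)=-0.059206, 0.052174×(-1.282547)=-0.066915.
Sum = -0.564490, so H' = 0.564.

0.564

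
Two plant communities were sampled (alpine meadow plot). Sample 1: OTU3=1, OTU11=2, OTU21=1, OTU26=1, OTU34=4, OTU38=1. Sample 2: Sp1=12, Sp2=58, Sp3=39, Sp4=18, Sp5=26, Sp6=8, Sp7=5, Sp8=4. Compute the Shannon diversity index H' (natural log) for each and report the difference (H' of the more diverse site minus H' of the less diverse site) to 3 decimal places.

0.143

Sample 1: N=10, proportions 0.1, 0.2, 0.1, 0.1, 0.4, 0.1, giving H' = 1.609438 (working shown to 6 dp, full precision carried).
Sample 2: N=170, proportions 0.070588, 0.341176, 0.229412, 0.105882, 0.152941, 0.047059, 0.029412, 0.023529, giving H' = 1.752454.
Difference = |1.609438 − 1.752454| = 0.143016, i.e. 0.143 to 3 decimal places.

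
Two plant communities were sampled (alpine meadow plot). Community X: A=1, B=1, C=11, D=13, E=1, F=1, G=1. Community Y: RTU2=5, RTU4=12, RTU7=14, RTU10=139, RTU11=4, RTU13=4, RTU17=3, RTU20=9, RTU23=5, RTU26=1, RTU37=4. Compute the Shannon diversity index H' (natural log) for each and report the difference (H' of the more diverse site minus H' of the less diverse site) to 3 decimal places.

0.052

Community X: N=29, proportions 0.03448276, 0.03448276, 0.37931034, 0.44827586, 0.03448276, 0.03448276, 0.03448276, giving H' = 1.30794446 (working shown to 8 dp, full precision carried).
Community Y: N=200, proportions 0.025, 0.06, 0.07, 0.695, 0.02, 0.02, 0.015, 0.045, 0.025, 0.005, 0.02, giving H' = 1.25602572.
Difference = |1.30794446 − 1.25602572| = 0.05191874, i.e. 0.052 to 3 decimal places.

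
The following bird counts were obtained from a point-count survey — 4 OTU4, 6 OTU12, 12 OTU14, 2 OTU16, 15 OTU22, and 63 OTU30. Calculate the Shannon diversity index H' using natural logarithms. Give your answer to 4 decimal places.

1.2020

Total N = 4+6+12+2+15+63 = 102, so the proportions are 0.039216, 0.058824, 0.117647, 0.019608, 0.147059, 0.617647 (working shown to 6 dp, full precision carried).
Each pᵢ ln pᵢ term: 0.039216×(-3.238678)=-0.127007, 0.058824×(-2.833213)=-0.166660, 0.117647×(-2.140066)=-0.251772, 0.019608×(-3.931826)=-0.077095, 0.147059×(-1.916923)=-0.281900, 0.617647×(-0.481838)=-0.297606.
Sum = -1.202040, so H' = 1.2020.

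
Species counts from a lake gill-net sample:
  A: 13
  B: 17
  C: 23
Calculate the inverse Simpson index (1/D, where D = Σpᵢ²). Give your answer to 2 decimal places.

2.85

Total N = 13+17+23 = 53, so the proportions are 0.24528, 0.32075, 0.43396 (working shown to 5 dp, full precision carried).
D = 0.24528² + 0.32075² + 0.43396² = 0.06016 + 0.10288 + 0.18832 = 0.35137.
So 1/D = 2.8460, i.e. 2.85 to 2 decimal places.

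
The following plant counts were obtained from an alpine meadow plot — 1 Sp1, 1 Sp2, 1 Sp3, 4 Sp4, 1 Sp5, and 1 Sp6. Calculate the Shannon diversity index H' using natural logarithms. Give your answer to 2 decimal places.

1.58

Total N = 1+1+1+4+1+1 = 9, so the proportions are 0.1111, 0.1111, 0.1111, 0.4444, 0.1111, 0.1111 (working shown to 4 dp, full precision carried).
Each pᵢ ln pᵢ term: 0.1111×(-2.1972)=-0.2441, 0.1111×(-2.1972)=-0.2441, 0.1111×(-2.1972)=-0.2441, 0.4444×(-0.8109)=-0.3604, 0.1111×(-2.1972)=-0.2441, 0.1111×(-2.1972)=-0.2441.
Sum = -1.5811, so H' = 1.58.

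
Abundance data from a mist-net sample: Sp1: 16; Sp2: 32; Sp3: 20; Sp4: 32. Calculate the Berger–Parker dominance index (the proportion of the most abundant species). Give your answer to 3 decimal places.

Total N = 16+32+20+32 = 100, so the proportions are 0.16, 0.32, 0.2, 0.32 (working shown to 5 dp, full precision carried).
The largest proportion is 0.32, i.e. d = 0.320 to 3 decimal places.

0.320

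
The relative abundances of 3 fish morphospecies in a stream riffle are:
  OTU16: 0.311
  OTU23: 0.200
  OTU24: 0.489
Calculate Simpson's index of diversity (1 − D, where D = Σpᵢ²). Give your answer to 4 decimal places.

D = 0.311² + 0.2² + 0.489² = 0.096721 + 0.040000 + 0.239121 = 0.375842 (working shown to 6 dp, full precision carried).
So 1 − D = 0.624158, i.e. 0.6242 to 4 decimal places.

0.6242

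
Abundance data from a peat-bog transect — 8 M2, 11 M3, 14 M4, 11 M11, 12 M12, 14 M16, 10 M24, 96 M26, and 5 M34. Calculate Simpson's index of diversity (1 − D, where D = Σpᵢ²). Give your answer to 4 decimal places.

Total N = 8+11+14+11+12+14+10+96+5 = 181, so the proportions are 0.044199, 0.060773, 0.077348, 0.060773, 0.066298, 0.077348, 0.055249, 0.530387, 0.027624 (working shown to 6 dp, full precision carried).
D = 0.044199² + 0.060773² + 0.077348² + 0.060773² + 0.066298² + 0.077348² + 0.055249² + 0.530387² + 0.027624² = 0.001954 + 0.003693 + 0.005983 + 0.003693 + 0.004395 + 0.005983 + 0.003052 + 0.281310 + 0.000763 = 0.310827.
So 1 − D = 0.689173, i.e. 0.6892 to 4 decimal places.

0.6892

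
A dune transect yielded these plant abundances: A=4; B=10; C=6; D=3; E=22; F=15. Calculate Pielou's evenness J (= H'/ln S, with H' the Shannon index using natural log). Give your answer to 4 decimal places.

0.8783

Total N = 4+10+6+3+22+15 = 60, so the proportions are 0.066667, 0.166667, 0.1, 0.05, 0.366667, 0.25 (working shown to 6 dp, full precision carried).
H' = −Σ pᵢ ln pᵢ = −((-0.180537) + (-0.298627) + (-0.230259) + (-0.149787) + (-0.367877) + (-0.346574)) = 1.573659.
With S = 6 species, ln S = 1.791759, so J = 1.573659/1.791759 = 0.878276, i.e. 0.8783 to 4 decimal places.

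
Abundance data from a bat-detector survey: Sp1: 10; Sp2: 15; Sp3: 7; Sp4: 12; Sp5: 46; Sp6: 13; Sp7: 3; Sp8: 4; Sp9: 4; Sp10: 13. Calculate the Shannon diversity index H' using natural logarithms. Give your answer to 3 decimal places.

1.976

Total N = 10+15+7+12+46+13+3+4+4+13 = 127, so the proportions are 0.07874, 0.11811, 0.05512, 0.09449, 0.3622, 0.10236, 0.02362, 0.0315, 0.0315, 0.10236 (working shown to 5 dp, full precision carried).
Each pᵢ ln pᵢ term: 0.07874×(-2.54160)=-0.20013, 0.11811×(-2.13614)=-0.25230, 0.05512×(-2.89828)=-0.15975, 0.09449×(-2.35928)=-0.22292, 0.3622×(-1.01555)=-0.36784, 0.10236×(-2.27924)=-0.23331, 0.02362×(-3.74557)=-0.08848, 0.0315×(-3.45789)=-0.10891, 0.0315×(-3.45789)=-0.10891, 0.10236×(-2.27924)=-0.23331.
Sum = -1.97585, so H' = 1.976.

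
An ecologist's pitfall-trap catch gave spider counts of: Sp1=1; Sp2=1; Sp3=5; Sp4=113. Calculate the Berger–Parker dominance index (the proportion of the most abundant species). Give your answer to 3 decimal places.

Total N = 1+1+5+113 = 120, so the proportions are 0.00833, 0.00833, 0.04167, 0.94167 (working shown to 5 dp, full precision carried).
The largest proportion is 0.94167, i.e. d = 0.942 to 3 decimal places.

0.942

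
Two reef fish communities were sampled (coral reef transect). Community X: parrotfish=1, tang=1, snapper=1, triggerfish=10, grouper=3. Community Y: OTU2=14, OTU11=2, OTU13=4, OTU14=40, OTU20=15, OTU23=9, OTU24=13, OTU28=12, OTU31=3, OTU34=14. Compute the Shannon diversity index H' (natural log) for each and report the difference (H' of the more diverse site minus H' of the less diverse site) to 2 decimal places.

Community X: N=16, proportions 0.0625, 0.0625, 0.0625, 0.625, 0.1875, giving H' = 1.1275 (working shown to 4 dp, full precision carried).
Community Y: N=126, proportions 0.1111, 0.0159, 0.0317, 0.3175, 0.119, 0.0714, 0.1032, 0.0952, 0.0238, 0.1111, giving H' = 2.0170.
Difference = |1.1275 − 2.0170| = 0.8895, i.e. 0.89 to 2 decimal places.

0.89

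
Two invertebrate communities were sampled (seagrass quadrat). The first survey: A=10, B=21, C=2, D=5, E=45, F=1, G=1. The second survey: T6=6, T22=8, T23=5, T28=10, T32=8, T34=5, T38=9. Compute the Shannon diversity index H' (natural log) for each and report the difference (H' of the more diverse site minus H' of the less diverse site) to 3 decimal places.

0.621

The first survey: N=85, proportions 0.11765, 0.24706, 0.02353, 0.05882, 0.52941, 0.01176, 0.01176, giving H' = 1.29331 (working shown to 5 dp, full precision carried).
The second survey: N=51, proportions 0.11765, 0.15686, 0.09804, 0.19608, 0.15686, 0.09804, 0.17647, giving H' = 1.91385.
Difference = |1.29331 − 1.91385| = 0.62054, i.e. 0.621 to 3 decimal places.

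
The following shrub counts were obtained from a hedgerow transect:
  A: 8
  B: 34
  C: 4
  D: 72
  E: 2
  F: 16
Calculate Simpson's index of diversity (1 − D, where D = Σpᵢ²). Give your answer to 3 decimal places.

0.639

Total N = 8+34+4+72+2+16 = 136, so the proportions are 0.05882, 0.25, 0.02941, 0.52941, 0.01471, 0.11765 (working shown to 5 dp, full precision carried).
D = 0.05882² + 0.25² + 0.02941² + 0.52941² + 0.01471² + 0.11765² = 0.00346 + 0.06250 + 0.00087 + 0.28028 + 0.00022 + 0.01384 = 0.36116.
So 1 − D = 0.63884, i.e. 0.639 to 3 decimal places.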